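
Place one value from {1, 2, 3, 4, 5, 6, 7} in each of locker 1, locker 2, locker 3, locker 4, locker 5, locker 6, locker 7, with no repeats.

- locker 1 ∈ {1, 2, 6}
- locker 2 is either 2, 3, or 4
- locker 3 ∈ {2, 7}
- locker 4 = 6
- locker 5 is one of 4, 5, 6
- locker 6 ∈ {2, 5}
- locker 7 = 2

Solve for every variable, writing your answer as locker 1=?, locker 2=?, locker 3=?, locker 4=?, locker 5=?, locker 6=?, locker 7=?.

locker 4's domain is down to {6}, so locker 4 = 6. So locker 1, locker 5 can't be 6.
That leaves locker 7 = 2. Strike 2 from locker 1, locker 2, locker 3, locker 6.
That leaves locker 1 = 1.
locker 3 must be 7 (only option left).
locker 6's domain is down to {5}, so locker 6 = 5. Strike 5 from locker 5.
locker 5's domain is down to {4}, so locker 5 = 4. Strike 4 from locker 2.
locker 2 has just one choice, so locker 2 = 3.

locker 1=1, locker 2=3, locker 3=7, locker 4=6, locker 5=4, locker 6=5, locker 7=2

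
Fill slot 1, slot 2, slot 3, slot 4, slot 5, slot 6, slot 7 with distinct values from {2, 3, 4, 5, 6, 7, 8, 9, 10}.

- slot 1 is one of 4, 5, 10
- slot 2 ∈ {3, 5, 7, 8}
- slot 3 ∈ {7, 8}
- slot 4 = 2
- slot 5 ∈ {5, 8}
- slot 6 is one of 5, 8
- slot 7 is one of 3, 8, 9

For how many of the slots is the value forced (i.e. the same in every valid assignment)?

slot 4 must be 2 (only option left).
slot 5 and slot 6 share exactly the 2 values {5, 8}; by pigeonhole those values go to them, so strike 5, 8 from slot 1, slot 2, slot 3, slot 7.
slot 3's domain is down to {7}, so slot 3 = 7. So slot 2 can't be 7.
That leaves slot 2 = 3. Eliminate 3 elsewhere: slot 7.
slot 7 must be 9 (only option left).
Determined: slot 2=3, slot 3=7, slot 4=2, slot 7=9. The other slots each still have more than one consistent value. That makes 4.

4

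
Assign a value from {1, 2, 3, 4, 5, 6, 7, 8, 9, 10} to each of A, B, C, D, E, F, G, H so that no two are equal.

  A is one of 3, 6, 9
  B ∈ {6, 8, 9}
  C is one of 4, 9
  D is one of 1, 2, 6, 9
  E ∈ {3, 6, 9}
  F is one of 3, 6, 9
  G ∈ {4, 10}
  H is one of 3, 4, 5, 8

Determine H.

5

A, E, F between them cover only {3, 6, 9} — a naked triple. Remove those values from B, C, D, H.
B's domain is down to {8}, so B = 8. Strike 8 from H.
That leaves C = 4. Strike 4 from G, H.
So H = 5.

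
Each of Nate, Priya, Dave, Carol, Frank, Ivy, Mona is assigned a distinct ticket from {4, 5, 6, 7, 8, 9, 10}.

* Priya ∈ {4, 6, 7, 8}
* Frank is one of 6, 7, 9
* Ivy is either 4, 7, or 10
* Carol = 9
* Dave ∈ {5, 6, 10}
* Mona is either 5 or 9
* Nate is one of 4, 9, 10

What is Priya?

Carol must be 9 (only option left). Eliminate 9 elsewhere: Nate, Frank, Mona.
Mona must be 5 (only option left). Strike 5 from Dave.
The 5 still-open variables draw from only 5 values {4, 6, 7, 8, 10}, so each is used; only Priya can be 8, hence Priya = 8.

8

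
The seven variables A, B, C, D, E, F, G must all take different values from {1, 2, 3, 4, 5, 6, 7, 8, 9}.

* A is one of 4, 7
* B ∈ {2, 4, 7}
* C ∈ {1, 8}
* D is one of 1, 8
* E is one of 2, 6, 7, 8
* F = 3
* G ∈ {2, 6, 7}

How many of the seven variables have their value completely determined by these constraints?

1

F's domain is down to {3}, so F = 3.
The 2 variables C and D are confined to {1, 8}, which locks those values in; drop them from E.
Determined: F=3. The other variables each still have more than one consistent value. That makes 1.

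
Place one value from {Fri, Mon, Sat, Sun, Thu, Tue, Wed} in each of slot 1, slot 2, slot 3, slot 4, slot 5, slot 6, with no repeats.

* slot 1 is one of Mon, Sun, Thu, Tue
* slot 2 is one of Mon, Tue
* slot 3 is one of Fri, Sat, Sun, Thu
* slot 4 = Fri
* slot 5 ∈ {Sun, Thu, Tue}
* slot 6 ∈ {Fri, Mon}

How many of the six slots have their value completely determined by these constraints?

4

slot 4 has just one choice, so slot 4 = Fri. Eliminate Fri elsewhere: slot 3, slot 6.
That leaves slot 6 = Mon. Remove Mon from slot 1, slot 2.
slot 2 must be Tue (only option left). Strike Tue from slot 1, slot 5.
The 3 still-open variables draw from only 3 values {Sat, Sun, Thu}, so each is used; only slot 3 can be Sat, hence slot 3 = Sat.
Determined: slot 2=Tue, slot 3=Sat, slot 4=Fri, slot 6=Mon. The other slots each still have more than one consistent value. That makes 4.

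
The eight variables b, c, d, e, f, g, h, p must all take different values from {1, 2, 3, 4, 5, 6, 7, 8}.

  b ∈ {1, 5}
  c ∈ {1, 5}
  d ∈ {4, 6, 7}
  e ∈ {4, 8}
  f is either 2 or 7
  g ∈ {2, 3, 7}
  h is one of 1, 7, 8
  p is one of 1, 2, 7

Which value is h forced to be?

8

The 8 variables together cover exactly {1, 2, 3, 4, 5, 6, 7, 8} — 8 values for 8 variables — and 3 appears only in g's list, so g = 3.
The 7 still-open variables together cover exactly {1, 2, 4, 5, 6, 7, 8} — 7 values for 7 variables — and 6 appears only in d's list, so d = 6.
The 6 still-open variables together cover exactly {1, 2, 4, 5, 7, 8} — 6 values for 6 variables — and 4 appears only in e's list, so e = 4.
Among the 5 still-open variables, 8 fits only h (and all 5 values in {1, 2, 5, 7, 8} must be used), so h = 8.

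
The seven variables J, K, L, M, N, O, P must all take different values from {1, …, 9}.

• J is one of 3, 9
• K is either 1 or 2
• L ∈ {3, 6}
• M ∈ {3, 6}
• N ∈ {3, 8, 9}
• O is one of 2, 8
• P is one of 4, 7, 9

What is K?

1

The 2 variables L and M are confined to {3, 6}, which locks those values in; drop them from J, N.
That leaves J = 9. So N, P can't be 9.
That leaves N = 8. So O can't be 8.
That leaves O = 2. Strike 2 from K.
So K = 1.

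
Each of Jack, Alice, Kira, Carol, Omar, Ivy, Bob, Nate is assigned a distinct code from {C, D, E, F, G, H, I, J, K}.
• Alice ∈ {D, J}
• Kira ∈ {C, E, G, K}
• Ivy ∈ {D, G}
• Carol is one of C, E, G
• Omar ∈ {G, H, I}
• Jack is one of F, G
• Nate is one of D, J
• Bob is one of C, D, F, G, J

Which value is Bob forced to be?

C

Alice and Nate share exactly the 2 values {D, J}; by pigeonhole those values go to them, so strike D, J from Ivy, Bob.
Ivy must be G (only option left). So Jack, Kira, Carol, Omar, Bob can't be G.
Jack must be F (only option left). Eliminate F elsewhere: Bob.
So Bob = C.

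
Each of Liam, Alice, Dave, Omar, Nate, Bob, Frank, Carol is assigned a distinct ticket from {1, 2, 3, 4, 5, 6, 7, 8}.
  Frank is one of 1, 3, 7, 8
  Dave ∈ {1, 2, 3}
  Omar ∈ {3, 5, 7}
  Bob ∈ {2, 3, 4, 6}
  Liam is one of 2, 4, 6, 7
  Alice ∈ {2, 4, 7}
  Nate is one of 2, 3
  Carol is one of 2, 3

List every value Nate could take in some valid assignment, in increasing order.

The 8 variables draw from only 8 values {1, 2, 3, 4, 5, 6, 7, 8}, so each is used; only Omar can be 5, hence Omar = 5.
The 7 still-open variables draw from only 7 values {1, 2, 3, 4, 6, 7, 8}, so each is used; only Frank can be 8, hence Frank = 8.
The 6 still-open variables together cover exactly {1, 2, 3, 4, 6, 7} — 6 values for 6 variables — and 1 appears only in Dave's list, so Dave = 1.
Nate and Carol share exactly the 2 values {2, 3}; by pigeonhole those values go to them, so strike 2, 3 from Liam, Alice, Bob.
No further eliminations apply; Nate can still be any of 2, 3.

2, 3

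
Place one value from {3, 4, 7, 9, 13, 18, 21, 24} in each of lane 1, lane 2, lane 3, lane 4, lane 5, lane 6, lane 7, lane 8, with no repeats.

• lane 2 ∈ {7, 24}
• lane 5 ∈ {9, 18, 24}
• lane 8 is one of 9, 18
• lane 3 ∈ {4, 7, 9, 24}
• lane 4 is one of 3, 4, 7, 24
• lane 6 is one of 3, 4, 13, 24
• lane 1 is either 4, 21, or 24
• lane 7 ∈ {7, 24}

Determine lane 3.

Among the 8 variables, 13 fits only lane 6 (and all 8 values in {3, 4, 7, 9, 13, 18, 21, 24} must be used), so lane 6 = 13.
The 7 still-open variables draw from only 7 values {3, 4, 7, 9, 18, 21, 24}, so each is used; only lane 4 can be 3, hence lane 4 = 3.
Among the 6 still-open variables, 21 fits only lane 1 (and all 6 values in {4, 7, 9, 18, 21, 24} must be used), so lane 1 = 21.
Among the 5 still-open variables, 4 fits only lane 3 (and all 5 values in {4, 7, 9, 18, 24} must be used), so lane 3 = 4.

4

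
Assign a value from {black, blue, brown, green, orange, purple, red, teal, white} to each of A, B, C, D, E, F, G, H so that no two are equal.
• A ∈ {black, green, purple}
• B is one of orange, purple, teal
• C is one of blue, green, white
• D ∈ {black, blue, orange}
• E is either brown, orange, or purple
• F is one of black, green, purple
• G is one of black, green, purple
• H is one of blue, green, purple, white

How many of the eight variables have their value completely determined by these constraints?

3

Among the 8 variables, brown fits only E (and all 8 values in {black, blue, brown, green, orange, purple, teal, white} must be used), so E = brown.
The 7 still-open variables draw from only 7 values {black, blue, green, orange, purple, teal, white}, so each is used; only B can be teal, hence B = teal.
Among the 6 still-open variables, orange fits only D (and all 6 values in {black, blue, green, orange, purple, white} must be used), so D = orange.
A, F, G between them cover only {black, green, purple} — a naked triple. Remove those values from C, H.
Determined: B=teal, D=orange, E=brown. The other variables each still have more than one consistent value. That makes 3.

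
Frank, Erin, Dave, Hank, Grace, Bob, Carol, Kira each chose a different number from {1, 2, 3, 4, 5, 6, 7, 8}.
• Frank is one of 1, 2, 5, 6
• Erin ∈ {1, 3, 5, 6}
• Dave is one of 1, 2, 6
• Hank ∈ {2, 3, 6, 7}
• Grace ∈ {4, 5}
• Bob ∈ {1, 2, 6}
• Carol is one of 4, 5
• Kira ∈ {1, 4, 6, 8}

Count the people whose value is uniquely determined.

3

The 8 variables draw from only 8 values {1, 2, 3, 4, 5, 6, 7, 8}, so each is used; only Hank can be 7, hence Hank = 7.
The 7 still-open variables draw from only 7 values {1, 2, 3, 4, 5, 6, 8}, so each is used; only Erin can be 3, hence Erin = 3.
The 6 still-open variables draw from only 6 values {1, 2, 4, 5, 6, 8}, so each is used; only Kira can be 8, hence Kira = 8.
Grace and Carol between them cover only {4, 5} — a naked pair. Remove those values from Frank.
Determined: Erin=3, Hank=7, Kira=8. The other people each still have more than one consistent value. That makes 3.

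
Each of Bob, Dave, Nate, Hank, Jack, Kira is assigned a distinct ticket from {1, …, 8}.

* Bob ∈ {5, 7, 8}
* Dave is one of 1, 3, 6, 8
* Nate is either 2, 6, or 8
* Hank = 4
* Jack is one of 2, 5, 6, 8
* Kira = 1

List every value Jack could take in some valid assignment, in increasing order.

2, 5, 6, 8

Hank has just one choice, so Hank = 4.
Kira has just one choice, so Kira = 1. Remove 1 from Dave.
No further eliminations apply; Jack can still be any of 2, 5, 6, 8.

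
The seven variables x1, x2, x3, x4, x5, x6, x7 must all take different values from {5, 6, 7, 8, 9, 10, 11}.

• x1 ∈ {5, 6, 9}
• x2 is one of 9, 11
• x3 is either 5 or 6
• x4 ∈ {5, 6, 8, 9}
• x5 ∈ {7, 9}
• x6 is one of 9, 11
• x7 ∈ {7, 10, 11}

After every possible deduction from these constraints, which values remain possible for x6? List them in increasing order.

The 7 variables draw from only 7 values {5, 6, 7, 8, 9, 10, 11}, so each is used; only x4 can be 8, hence x4 = 8.
The 6 still-open variables together cover exactly {5, 6, 7, 9, 10, 11} — 6 values for 6 variables — and 10 appears only in x7's list, so x7 = 10.
The 5 still-open variables together cover exactly {5, 6, 7, 9, 11} — 5 values for 5 variables — and 7 appears only in x5's list, so x5 = 7.
x2 and x6 share exactly the 2 values {9, 11}; by pigeonhole those values go to them, so strike 9, 11 from x1.
No further eliminations apply; x6 can still be any of 9, 11.

9, 11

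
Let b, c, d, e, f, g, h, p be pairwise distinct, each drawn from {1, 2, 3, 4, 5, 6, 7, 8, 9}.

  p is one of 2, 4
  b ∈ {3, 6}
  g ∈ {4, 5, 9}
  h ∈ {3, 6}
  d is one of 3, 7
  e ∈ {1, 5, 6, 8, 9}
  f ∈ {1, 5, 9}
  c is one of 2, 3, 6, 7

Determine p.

4

The 2 variables b and h are confined to {3, 6}, which locks those values in; drop them from c, d, e.
d's domain is down to {7}, so d = 7. Remove 7 from c.
c's domain is down to {2}, so c = 2. Strike 2 from p.
So p = 4.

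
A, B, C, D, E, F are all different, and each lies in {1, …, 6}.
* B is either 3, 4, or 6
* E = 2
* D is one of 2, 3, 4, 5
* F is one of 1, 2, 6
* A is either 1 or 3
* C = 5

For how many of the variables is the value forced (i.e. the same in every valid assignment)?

C's domain is down to {5}, so C = 5. Remove 5 from D.
E must be 2 (only option left). Remove 2 from D, F.
Determined: C=5, E=2. The other variables each still have more than one consistent value. That makes 2.

2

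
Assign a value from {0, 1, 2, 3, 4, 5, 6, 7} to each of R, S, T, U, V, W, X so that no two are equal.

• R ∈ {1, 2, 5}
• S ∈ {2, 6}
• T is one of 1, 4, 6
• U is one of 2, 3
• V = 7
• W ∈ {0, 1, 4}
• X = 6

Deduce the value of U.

3

V has just one choice, so V = 7.
That leaves X = 6. So S, T can't be 6.
S must be 2 (only option left). So R, U can't be 2.
So U = 3.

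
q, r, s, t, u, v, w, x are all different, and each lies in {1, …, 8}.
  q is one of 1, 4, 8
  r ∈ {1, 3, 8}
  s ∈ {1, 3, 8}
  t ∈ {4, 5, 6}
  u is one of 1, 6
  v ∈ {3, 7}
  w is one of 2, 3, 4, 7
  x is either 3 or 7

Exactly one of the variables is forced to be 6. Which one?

u

The 8 variables draw from only 8 values {1, 2, 3, 4, 5, 6, 7, 8}, so each is used; only w can be 2, hence w = 2.
Among the 7 still-open variables, 5 fits only t (and all 7 values in {1, 3, 4, 5, 6, 7, 8} must be used), so t = 5.
Among the 6 still-open variables, 4 fits only q (and all 6 values in {1, 3, 4, 6, 7, 8} must be used), so q = 4.
The 5 still-open variables together cover exactly {1, 3, 6, 7, 8} — 5 values for 5 variables — and 6 appears only in u's list, so u = 6.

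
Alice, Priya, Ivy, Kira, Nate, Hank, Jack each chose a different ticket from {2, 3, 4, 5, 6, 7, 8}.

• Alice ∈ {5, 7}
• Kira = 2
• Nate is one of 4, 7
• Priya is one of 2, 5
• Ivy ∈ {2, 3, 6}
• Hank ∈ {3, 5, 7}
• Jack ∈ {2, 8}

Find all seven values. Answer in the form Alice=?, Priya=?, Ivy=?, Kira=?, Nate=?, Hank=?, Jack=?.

Kira has just one choice, so Kira = 2. Strike 2 from Priya, Ivy, Jack.
Jack has just one choice, so Jack = 8.
Priya has just one choice, so Priya = 5. Strike 5 from Alice, Hank.
Alice's domain is down to {7}, so Alice = 7. Strike 7 from Nate, Hank.
Nate's domain is down to {4}, so Nate = 4.
That leaves Hank = 3. Eliminate 3 elsewhere: Ivy.
Ivy has just one choice, so Ivy = 6.

Alice=7, Priya=5, Ivy=6, Kira=2, Nate=4, Hank=3, Jack=8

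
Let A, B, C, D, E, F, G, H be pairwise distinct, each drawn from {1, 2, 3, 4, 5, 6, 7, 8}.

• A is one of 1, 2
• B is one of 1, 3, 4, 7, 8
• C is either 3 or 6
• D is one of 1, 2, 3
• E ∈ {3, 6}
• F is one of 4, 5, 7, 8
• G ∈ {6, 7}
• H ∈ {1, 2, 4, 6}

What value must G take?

7

The 8 variables draw from only 8 values {1, 2, 3, 4, 5, 6, 7, 8}, so each is used; only F can be 5, hence F = 5.
Among the 7 still-open variables, 8 fits only B (and all 7 values in {1, 2, 3, 4, 6, 7, 8} must be used), so B = 8.
The 6 still-open variables draw from only 6 values {1, 2, 3, 4, 6, 7}, so each is used; only H can be 4, hence H = 4.
The 5 still-open variables together cover exactly {1, 2, 3, 6, 7} — 5 values for 5 variables — and 7 appears only in G's list, so G = 7.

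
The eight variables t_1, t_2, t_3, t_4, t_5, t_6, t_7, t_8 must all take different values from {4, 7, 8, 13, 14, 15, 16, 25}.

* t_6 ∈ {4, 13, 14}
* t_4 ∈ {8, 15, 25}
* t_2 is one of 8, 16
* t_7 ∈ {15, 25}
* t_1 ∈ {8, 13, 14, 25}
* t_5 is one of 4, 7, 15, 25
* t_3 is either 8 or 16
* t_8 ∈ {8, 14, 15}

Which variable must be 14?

t_8

The 8 variables together cover exactly {4, 7, 8, 13, 14, 15, 16, 25} — 8 values for 8 variables — and 7 appears only in t_5's list, so t_5 = 7.
The 7 still-open variables together cover exactly {4, 8, 13, 14, 15, 16, 25} — 7 values for 7 variables — and 4 appears only in t_6's list, so t_6 = 4.
The 6 still-open variables draw from only 6 values {8, 13, 14, 15, 16, 25}, so each is used; only t_1 can be 13, hence t_1 = 13.
The 5 still-open variables together cover exactly {8, 14, 15, 16, 25} — 5 values for 5 variables — and 14 appears only in t_8's list, so t_8 = 14.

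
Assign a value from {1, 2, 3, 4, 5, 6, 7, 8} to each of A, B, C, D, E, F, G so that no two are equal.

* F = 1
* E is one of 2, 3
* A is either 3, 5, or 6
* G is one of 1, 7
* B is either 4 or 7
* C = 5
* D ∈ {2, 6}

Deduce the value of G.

7

C's domain is down to {5}, so C = 5. Strike 5 from A.
F's domain is down to {1}, so F = 1. Eliminate 1 elsewhere: G.
So G = 7.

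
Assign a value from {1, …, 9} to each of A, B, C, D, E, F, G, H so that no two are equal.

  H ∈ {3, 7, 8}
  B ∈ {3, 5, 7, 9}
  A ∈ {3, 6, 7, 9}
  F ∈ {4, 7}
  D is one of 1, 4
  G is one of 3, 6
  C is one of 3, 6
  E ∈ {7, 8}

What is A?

9

The 8 variables together cover exactly {1, 3, 4, 5, 6, 7, 8, 9} — 8 values for 8 variables — and 1 appears only in D's list, so D = 1.
Among the 7 still-open variables, 4 fits only F (and all 7 values in {3, 4, 5, 6, 7, 8, 9} must be used), so F = 4.
The 6 still-open variables draw from only 6 values {3, 5, 6, 7, 8, 9}, so each is used; only B can be 5, hence B = 5.
The 5 still-open variables together cover exactly {3, 6, 7, 8, 9} — 5 values for 5 variables — and 9 appears only in A's list, so A = 9.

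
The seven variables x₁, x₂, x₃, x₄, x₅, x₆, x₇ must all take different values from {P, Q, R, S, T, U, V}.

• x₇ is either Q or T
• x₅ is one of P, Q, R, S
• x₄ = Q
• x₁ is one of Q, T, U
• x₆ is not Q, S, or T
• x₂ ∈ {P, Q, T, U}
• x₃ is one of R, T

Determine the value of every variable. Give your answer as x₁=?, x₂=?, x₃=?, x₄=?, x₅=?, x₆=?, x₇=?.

x₄'s domain is down to {Q}, so x₄ = Q. So x₁, x₂, x₅, x₇ can't be Q.
x₇'s domain is down to {T}, so x₇ = T. Strike T from x₁, x₂, x₃.
That leaves x₁ = U. So x₂, x₆ can't be U.
That leaves x₂ = P. Eliminate P elsewhere: x₅, x₆.
x₃'s domain is down to {R}, so x₃ = R. Remove R from x₅, x₆.
x₅ must be S (only option left).
x₆ has just one choice, so x₆ = V.

x₁=U, x₂=P, x₃=R, x₄=Q, x₅=S, x₆=V, x₇=T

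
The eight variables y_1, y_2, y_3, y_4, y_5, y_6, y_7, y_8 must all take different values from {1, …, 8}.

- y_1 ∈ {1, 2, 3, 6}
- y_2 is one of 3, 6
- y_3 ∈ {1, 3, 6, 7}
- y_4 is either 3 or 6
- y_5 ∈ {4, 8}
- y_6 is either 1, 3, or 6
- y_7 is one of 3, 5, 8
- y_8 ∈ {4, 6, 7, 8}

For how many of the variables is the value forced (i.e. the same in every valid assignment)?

4

The 8 variables draw from only 8 values {1, 2, 3, 4, 5, 6, 7, 8}, so each is used; only y_1 can be 2, hence y_1 = 2.
Among the 7 still-open variables, 5 fits only y_7 (and all 7 values in {1, 3, 4, 5, 6, 7, 8} must be used), so y_7 = 5.
y_2 and y_4 share exactly the 2 values {3, 6}; by pigeonhole those values go to them, so strike 3, 6 from y_3, y_6, y_8.
y_6 must be 1 (only option left). So y_3 can't be 1.
y_3's domain is down to {7}, so y_3 = 7. Strike 7 from y_8.
Determined: y_1=2, y_3=7, y_6=1, y_7=5. The other variables each still have more than one consistent value. That makes 4.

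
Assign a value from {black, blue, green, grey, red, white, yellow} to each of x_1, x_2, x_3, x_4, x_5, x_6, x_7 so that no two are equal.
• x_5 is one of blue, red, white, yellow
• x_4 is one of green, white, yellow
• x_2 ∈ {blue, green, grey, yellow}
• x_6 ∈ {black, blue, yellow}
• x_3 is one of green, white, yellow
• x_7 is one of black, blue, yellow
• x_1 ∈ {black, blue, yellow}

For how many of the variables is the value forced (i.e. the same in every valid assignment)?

The 7 variables draw from only 7 values {black, blue, green, grey, red, white, yellow}, so each is used; only x_2 can be grey, hence x_2 = grey.
The 6 still-open variables together cover exactly {black, blue, green, red, white, yellow} — 6 values for 6 variables — and red appears only in x_5's list, so x_5 = red.
x_1, x_6, x_7 share exactly the 3 values {black, blue, yellow}; by pigeonhole those values go to them, so strike black, blue, yellow from x_3, x_4.
Determined: x_2=grey, x_5=red. The other variables each still have more than one consistent value. That makes 2.

2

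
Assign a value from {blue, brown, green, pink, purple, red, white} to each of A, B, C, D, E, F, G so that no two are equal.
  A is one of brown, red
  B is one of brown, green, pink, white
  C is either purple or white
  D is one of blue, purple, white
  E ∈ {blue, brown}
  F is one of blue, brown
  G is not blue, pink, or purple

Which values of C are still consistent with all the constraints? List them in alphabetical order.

The 7 variables draw from only 7 values {blue, brown, green, pink, purple, red, white}, so each is used; only B can be pink, hence B = pink.
Among the 6 still-open variables, green fits only G (and all 6 values in {blue, brown, green, purple, red, white} must be used), so G = green.
The 5 still-open variables draw from only 5 values {blue, brown, purple, red, white}, so each is used; only A can be red, hence A = red.
E and F between them cover only {blue, brown} — a naked pair. Remove those values from D.
No further eliminations apply; C can still be any of purple, white.

purple, white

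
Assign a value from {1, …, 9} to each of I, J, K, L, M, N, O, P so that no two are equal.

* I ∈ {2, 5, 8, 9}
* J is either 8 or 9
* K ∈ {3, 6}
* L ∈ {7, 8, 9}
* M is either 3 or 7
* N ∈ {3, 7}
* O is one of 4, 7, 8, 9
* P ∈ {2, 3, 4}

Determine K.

The 8 variables draw from only 8 values {2, 3, 4, 5, 6, 7, 8, 9}, so each is used; only I can be 5, hence I = 5.
The 7 still-open variables together cover exactly {2, 3, 4, 6, 7, 8, 9} — 7 values for 7 variables — and 2 appears only in P's list, so P = 2.
Among the 6 still-open variables, 4 fits only O (and all 6 values in {3, 4, 6, 7, 8, 9} must be used), so O = 4.
The 5 still-open variables draw from only 5 values {3, 6, 7, 8, 9}, so each is used; only K can be 6, hence K = 6.

6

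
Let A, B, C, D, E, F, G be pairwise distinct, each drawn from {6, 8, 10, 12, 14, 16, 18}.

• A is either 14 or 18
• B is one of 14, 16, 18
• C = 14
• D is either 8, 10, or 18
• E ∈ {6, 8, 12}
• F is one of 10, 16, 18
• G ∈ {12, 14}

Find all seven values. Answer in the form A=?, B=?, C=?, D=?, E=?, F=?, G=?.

C's domain is down to {14}, so C = 14. Eliminate 14 elsewhere: A, B, G.
G must be 12 (only option left). Strike 12 from E.
That leaves A = 18. Eliminate 18 elsewhere: B, D, F.
B's domain is down to {16}, so B = 16. Eliminate 16 elsewhere: F.
F has just one choice, so F = 10. So D can't be 10.
D must be 8 (only option left). So E can't be 8.
E has just one choice, so E = 6.

A=18, B=16, C=14, D=8, E=6, F=10, G=12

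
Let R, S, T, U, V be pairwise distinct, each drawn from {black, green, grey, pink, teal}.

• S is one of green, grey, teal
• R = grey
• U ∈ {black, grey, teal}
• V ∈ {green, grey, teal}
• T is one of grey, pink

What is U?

black

R has just one choice, so R = grey. Strike grey from S, T, U, V.
T must be pink (only option left).
Among the 3 still-open variables, black fits only U (and all 3 values in {black, green, teal} must be used), so U = black.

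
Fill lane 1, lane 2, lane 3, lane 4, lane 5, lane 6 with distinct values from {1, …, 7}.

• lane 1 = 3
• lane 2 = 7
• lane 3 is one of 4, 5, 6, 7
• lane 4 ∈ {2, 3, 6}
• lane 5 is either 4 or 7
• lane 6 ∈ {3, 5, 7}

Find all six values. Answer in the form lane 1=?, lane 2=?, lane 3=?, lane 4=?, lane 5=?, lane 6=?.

lane 1=3, lane 2=7, lane 3=6, lane 4=2, lane 5=4, lane 6=5

lane 1 must be 3 (only option left). Strike 3 from lane 4, lane 6.
lane 2 has just one choice, so lane 2 = 7. Remove 7 from lane 3, lane 5, lane 6.
lane 5 must be 4 (only option left). Remove 4 from lane 3.
That leaves lane 6 = 5. Strike 5 from lane 3.
lane 3 has just one choice, so lane 3 = 6. Remove 6 from lane 4.
lane 4 must be 2 (only option left).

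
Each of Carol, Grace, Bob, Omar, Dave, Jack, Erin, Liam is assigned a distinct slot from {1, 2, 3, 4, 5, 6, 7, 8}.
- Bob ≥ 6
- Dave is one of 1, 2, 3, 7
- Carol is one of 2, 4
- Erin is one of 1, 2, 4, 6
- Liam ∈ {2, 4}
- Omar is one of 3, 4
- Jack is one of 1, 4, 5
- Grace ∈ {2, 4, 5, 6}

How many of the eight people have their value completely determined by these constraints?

3

Among the 8 variables, 8 fits only Bob (and all 8 values in {1, 2, 3, 4, 5, 6, 7, 8} must be used), so Bob = 8.
The 7 still-open variables draw from only 7 values {1, 2, 3, 4, 5, 6, 7}, so each is used; only Dave can be 7, hence Dave = 7.
The 6 still-open variables together cover exactly {1, 2, 3, 4, 5, 6} — 6 values for 6 variables — and 3 appears only in Omar's list, so Omar = 3.
Carol and Liam share exactly the 2 values {2, 4}; by pigeonhole those values go to them, so strike 2, 4 from Grace, Jack, Erin.
Determined: Bob=8, Omar=3, Dave=7. The other people each still have more than one consistent value. That makes 3.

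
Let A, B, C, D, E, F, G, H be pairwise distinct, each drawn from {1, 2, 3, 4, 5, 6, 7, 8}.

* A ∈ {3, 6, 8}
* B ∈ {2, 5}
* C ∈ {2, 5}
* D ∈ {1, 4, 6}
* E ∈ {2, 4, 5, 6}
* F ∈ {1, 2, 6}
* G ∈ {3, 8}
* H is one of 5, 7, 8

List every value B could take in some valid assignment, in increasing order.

2, 5

The 8 variables together cover exactly {1, 2, 3, 4, 5, 6, 7, 8} — 8 values for 8 variables — and 7 appears only in H's list, so H = 7.
B and C share exactly the 2 values {2, 5}; by pigeonhole those values go to them, so strike 2, 5 from E, F.
D, E, F share exactly the 3 values {1, 4, 6}; by pigeonhole those values go to them, so strike 1, 4, 6 from A.
No further eliminations apply; B can still be any of 2, 5.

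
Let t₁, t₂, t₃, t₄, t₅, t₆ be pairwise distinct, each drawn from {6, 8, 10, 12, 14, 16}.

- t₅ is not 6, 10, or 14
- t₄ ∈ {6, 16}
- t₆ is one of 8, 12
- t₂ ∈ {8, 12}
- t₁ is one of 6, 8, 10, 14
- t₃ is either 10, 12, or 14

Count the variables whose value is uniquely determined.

2

t₂ and t₆ between them cover only {8, 12} — a naked pair. Remove those values from t₁, t₃, t₅.
t₅ must be 16 (only option left). So t₄ can't be 16.
t₄'s domain is down to {6}, so t₄ = 6. Strike 6 from t₁.
Determined: t₄=6, t₅=16. The other variables each still have more than one consistent value. That makes 2.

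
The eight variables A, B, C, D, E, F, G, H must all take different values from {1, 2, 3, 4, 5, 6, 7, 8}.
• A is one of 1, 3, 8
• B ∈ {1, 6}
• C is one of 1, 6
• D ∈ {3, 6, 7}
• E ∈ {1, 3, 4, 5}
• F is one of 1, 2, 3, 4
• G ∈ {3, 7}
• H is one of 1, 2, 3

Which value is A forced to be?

8

Among the 8 variables, 5 fits only E (and all 8 values in {1, 2, 3, 4, 5, 6, 7, 8} must be used), so E = 5.
The 7 still-open variables together cover exactly {1, 2, 3, 4, 6, 7, 8} — 7 values for 7 variables — and 4 appears only in F's list, so F = 4.
The 6 still-open variables together cover exactly {1, 2, 3, 6, 7, 8} — 6 values for 6 variables — and 2 appears only in H's list, so H = 2.
Among the 5 still-open variables, 8 fits only A (and all 5 values in {1, 3, 6, 7, 8} must be used), so A = 8.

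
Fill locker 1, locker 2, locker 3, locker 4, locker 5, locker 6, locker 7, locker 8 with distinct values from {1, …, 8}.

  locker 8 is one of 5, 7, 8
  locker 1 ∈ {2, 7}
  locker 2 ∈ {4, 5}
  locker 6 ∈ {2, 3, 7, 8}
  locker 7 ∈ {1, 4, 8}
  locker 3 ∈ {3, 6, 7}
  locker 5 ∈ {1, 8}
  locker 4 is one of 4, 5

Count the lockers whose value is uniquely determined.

4

The 8 variables draw from only 8 values {1, 2, 3, 4, 5, 6, 7, 8}, so each is used; only locker 3 can be 6, hence locker 3 = 6.
The 7 still-open variables draw from only 7 values {1, 2, 3, 4, 5, 7, 8}, so each is used; only locker 6 can be 3, hence locker 6 = 3.
Among the 6 still-open variables, 2 fits only locker 1 (and all 6 values in {1, 2, 4, 5, 7, 8} must be used), so locker 1 = 2.
Among the 5 still-open variables, 7 fits only locker 8 (and all 5 values in {1, 4, 5, 7, 8} must be used), so locker 8 = 7.
locker 2 and locker 4 between them cover only {4, 5} — a naked pair. Remove those values from locker 7.
Determined: locker 1=2, locker 3=6, locker 6=3, locker 8=7. The other lockers each still have more than one consistent value. That makes 4.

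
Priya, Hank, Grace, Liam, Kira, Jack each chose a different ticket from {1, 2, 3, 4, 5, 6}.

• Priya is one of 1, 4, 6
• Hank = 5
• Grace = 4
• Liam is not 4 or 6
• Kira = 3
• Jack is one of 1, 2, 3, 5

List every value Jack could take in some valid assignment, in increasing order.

1, 2

Hank has just one choice, so Hank = 5. Remove 5 from Liam, Jack.
Grace has just one choice, so Grace = 4. Eliminate 4 elsewhere: Priya.
Kira must be 3 (only option left). Strike 3 from Liam, Jack.
The 3 still-open variables draw from only 3 values {1, 2, 6}, so each is used; only Priya can be 6, hence Priya = 6.
No further eliminations apply; Jack can still be any of 1, 2.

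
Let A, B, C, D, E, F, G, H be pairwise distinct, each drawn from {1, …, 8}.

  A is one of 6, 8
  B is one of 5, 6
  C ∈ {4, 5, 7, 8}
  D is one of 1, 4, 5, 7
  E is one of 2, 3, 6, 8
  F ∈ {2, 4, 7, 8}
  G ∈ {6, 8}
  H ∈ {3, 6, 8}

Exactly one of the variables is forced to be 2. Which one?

E

The 8 variables draw from only 8 values {1, 2, 3, 4, 5, 6, 7, 8}, so each is used; only D can be 1, hence D = 1.
The 2 variables A and G are confined to {6, 8}, which locks those values in; drop them from B, C, E, F, H.
B has just one choice, so B = 5. Eliminate 5 elsewhere: C.
H must be 3 (only option left). Eliminate 3 elsewhere: E.
So 2 goes to E.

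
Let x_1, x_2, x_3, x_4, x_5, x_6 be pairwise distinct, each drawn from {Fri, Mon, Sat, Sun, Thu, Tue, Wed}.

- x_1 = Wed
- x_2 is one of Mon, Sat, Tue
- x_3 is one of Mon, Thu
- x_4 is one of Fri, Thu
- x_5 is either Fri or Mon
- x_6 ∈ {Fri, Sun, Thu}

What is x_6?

x_1 must be Wed (only option left).
x_3, x_4, x_5 share exactly the 3 values {Fri, Mon, Thu}; by pigeonhole those values go to them, so strike Fri, Mon, Thu from x_2, x_6.
So x_6 = Sun.

Sun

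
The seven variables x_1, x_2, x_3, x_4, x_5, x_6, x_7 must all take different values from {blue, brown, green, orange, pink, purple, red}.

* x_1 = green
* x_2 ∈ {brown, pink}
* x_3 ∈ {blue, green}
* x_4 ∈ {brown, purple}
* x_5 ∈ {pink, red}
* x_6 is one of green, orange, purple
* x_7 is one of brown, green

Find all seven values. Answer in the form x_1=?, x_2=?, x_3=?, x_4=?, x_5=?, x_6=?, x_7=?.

x_1=green, x_2=pink, x_3=blue, x_4=purple, x_5=red, x_6=orange, x_7=brown

x_1's domain is down to {green}, so x_1 = green. Strike green from x_3, x_6, x_7.
x_3 must be blue (only option left).
x_7 has just one choice, so x_7 = brown. So x_2, x_4 can't be brown.
x_2 must be pink (only option left). Eliminate pink elsewhere: x_5.
That leaves x_4 = purple. Strike purple from x_6.
That leaves x_5 = red.
That leaves x_6 = orange.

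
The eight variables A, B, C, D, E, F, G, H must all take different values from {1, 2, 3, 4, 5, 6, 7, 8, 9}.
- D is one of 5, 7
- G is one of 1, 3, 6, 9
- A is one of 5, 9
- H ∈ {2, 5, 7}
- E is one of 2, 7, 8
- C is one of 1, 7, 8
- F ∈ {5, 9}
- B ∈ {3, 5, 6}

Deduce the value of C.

1

A and F between them cover only {5, 9} — a naked pair. Remove those values from B, D, G, H.
D has just one choice, so D = 7. Remove 7 from C, E, H.
H has just one choice, so H = 2. Remove 2 from E.
E has just one choice, so E = 8. Remove 8 from C.
So C = 1.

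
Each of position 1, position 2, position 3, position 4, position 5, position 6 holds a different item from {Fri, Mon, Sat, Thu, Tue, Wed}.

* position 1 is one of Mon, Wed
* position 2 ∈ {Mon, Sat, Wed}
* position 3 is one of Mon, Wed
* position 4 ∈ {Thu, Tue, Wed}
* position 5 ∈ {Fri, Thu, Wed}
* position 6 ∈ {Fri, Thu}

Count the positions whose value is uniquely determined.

2

The 6 variables together cover exactly {Fri, Mon, Sat, Thu, Tue, Wed} — 6 values for 6 variables — and Sat appears only in position 2's list, so position 2 = Sat.
The 5 still-open variables together cover exactly {Fri, Mon, Thu, Tue, Wed} — 5 values for 5 variables — and Tue appears only in position 4's list, so position 4 = Tue.
position 1 and position 3 share exactly the 2 values {Mon, Wed}; by pigeonhole those values go to them, so strike Mon, Wed from position 5.
Determined: position 2=Sat, position 4=Tue. The other positions each still have more than one consistent value. That makes 2.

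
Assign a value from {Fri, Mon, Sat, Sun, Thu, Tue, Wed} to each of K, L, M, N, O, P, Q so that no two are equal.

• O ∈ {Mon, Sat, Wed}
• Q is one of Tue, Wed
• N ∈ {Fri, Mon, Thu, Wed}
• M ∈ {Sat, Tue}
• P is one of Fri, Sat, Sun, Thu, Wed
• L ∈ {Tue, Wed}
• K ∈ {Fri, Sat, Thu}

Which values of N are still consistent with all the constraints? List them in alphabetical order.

Fri, Thu

Among the 7 variables, Sun fits only P (and all 7 values in {Fri, Mon, Sat, Sun, Thu, Tue, Wed} must be used), so P = Sun.
L and Q between them cover only {Tue, Wed} — a naked pair. Remove those values from M, N, O.
M has just one choice, so M = Sat. Eliminate Sat elsewhere: K, O.
O's domain is down to {Mon}, so O = Mon. Strike Mon from N.
No further eliminations apply; N can still be any of Fri, Thu.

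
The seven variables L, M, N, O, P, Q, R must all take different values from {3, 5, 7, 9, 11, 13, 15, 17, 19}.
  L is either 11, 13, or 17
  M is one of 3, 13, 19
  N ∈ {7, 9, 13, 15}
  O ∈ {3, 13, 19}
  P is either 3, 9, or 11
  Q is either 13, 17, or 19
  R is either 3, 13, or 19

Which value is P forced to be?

M, O, R share exactly the 3 values {3, 13, 19}; by pigeonhole those values go to them, so strike 3, 13, 19 from L, N, P, Q.
Q has just one choice, so Q = 17. Remove 17 from L.
L's domain is down to {11}, so L = 11. Eliminate 11 elsewhere: P.
So P = 9.

9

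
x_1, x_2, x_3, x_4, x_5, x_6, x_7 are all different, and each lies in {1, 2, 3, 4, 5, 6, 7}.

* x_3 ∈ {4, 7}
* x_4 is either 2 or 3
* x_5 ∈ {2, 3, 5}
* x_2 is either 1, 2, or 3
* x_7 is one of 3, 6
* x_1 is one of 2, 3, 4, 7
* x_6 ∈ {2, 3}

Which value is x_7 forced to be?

Among the 7 variables, 1 fits only x_2 (and all 7 values in {1, 2, 3, 4, 5, 6, 7} must be used), so x_2 = 1.
The 6 still-open variables draw from only 6 values {2, 3, 4, 5, 6, 7}, so each is used; only x_5 can be 5, hence x_5 = 5.
The 5 still-open variables draw from only 5 values {2, 3, 4, 6, 7}, so each is used; only x_7 can be 6, hence x_7 = 6.

6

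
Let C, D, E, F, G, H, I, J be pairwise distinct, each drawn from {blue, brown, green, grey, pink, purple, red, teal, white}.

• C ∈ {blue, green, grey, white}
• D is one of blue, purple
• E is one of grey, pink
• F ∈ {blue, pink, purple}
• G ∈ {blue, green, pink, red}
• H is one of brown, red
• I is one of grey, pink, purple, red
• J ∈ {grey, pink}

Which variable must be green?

The 8 variables together cover exactly {blue, brown, green, grey, pink, purple, red, white} — 8 values for 8 variables — and brown appears only in H's list, so H = brown.
The 7 still-open variables together cover exactly {blue, green, grey, pink, purple, red, white} — 7 values for 7 variables — and white appears only in C's list, so C = white.
Among the 6 still-open variables, green fits only G (and all 6 values in {blue, green, grey, pink, purple, red} must be used), so G = green.

G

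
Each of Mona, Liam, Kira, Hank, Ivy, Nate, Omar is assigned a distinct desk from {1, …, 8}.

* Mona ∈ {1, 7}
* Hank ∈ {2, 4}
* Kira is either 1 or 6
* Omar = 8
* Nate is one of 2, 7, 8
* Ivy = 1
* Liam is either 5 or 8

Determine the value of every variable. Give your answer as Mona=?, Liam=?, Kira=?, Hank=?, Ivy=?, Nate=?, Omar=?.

Ivy must be 1 (only option left). So Mona, Kira can't be 1.
That leaves Omar = 8. So Liam, Nate can't be 8.
Mona's domain is down to {7}, so Mona = 7. Remove 7 from Nate.
Liam must be 5 (only option left).
Kira must be 6 (only option left).
Nate must be 2 (only option left). Eliminate 2 elsewhere: Hank.
That leaves Hank = 4.

Mona=7, Liam=5, Kira=6, Hank=4, Ivy=1, Nate=2, Omar=8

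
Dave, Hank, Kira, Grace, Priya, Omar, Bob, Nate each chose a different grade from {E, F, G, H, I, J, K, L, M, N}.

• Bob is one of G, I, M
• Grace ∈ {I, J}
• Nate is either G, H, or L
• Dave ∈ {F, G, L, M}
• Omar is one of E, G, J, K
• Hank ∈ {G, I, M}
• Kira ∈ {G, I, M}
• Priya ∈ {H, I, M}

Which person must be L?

Nate

The 3 variables Hank, Kira, Bob are confined to {G, I, M}, which locks those values in; drop them from Dave, Grace, Priya, Omar, Nate.
That leaves Grace = J. Strike J from Omar.
That leaves Priya = H. Eliminate H elsewhere: Nate.
So L goes to Nate.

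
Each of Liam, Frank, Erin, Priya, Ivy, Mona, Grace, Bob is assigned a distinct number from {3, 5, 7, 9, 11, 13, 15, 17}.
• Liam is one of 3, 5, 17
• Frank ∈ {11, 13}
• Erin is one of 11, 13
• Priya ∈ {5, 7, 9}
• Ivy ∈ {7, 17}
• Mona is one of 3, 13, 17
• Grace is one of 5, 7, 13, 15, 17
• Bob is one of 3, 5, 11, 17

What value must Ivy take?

Among the 8 variables, 9 fits only Priya (and all 8 values in {3, 5, 7, 9, 11, 13, 15, 17} must be used), so Priya = 9.
The 7 still-open variables draw from only 7 values {3, 5, 7, 11, 13, 15, 17}, so each is used; only Grace can be 15, hence Grace = 15.
The 6 still-open variables together cover exactly {3, 5, 7, 11, 13, 17} — 6 values for 6 variables — and 7 appears only in Ivy's list, so Ivy = 7.

7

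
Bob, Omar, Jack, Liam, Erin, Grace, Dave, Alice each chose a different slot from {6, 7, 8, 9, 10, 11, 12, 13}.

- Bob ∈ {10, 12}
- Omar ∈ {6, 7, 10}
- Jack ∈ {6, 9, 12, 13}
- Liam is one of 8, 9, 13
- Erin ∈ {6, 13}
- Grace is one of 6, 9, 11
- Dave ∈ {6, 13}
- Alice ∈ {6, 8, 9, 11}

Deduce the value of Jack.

12

The 8 variables draw from only 8 values {6, 7, 8, 9, 10, 11, 12, 13}, so each is used; only Omar can be 7, hence Omar = 7.
The 7 still-open variables together cover exactly {6, 8, 9, 10, 11, 12, 13} — 7 values for 7 variables — and 10 appears only in Bob's list, so Bob = 10.
The 6 still-open variables together cover exactly {6, 8, 9, 11, 12, 13} — 6 values for 6 variables — and 12 appears only in Jack's list, so Jack = 12.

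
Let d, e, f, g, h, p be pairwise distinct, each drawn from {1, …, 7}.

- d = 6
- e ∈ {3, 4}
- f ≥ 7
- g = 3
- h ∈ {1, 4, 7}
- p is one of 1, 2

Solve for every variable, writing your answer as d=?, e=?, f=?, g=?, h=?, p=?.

d's domain is down to {6}, so d = 6.
f's domain is down to {7}, so f = 7. So h can't be 7.
That leaves g = 3. Eliminate 3 elsewhere: e.
That leaves e = 4. Eliminate 4 elsewhere: h.
That leaves h = 1. Strike 1 from p.
p has just one choice, so p = 2.

d=6, e=4, f=7, g=3, h=1, p=2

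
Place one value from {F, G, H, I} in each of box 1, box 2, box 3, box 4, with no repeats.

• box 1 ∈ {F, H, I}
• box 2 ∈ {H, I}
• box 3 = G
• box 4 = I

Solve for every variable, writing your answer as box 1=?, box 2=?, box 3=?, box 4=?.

box 1=F, box 2=H, box 3=G, box 4=I

box 3 must be G (only option left).
box 4 has just one choice, so box 4 = I. So box 1, box 2 can't be I.
box 2's domain is down to {H}, so box 2 = H. Strike H from box 1.
That leaves box 1 = F.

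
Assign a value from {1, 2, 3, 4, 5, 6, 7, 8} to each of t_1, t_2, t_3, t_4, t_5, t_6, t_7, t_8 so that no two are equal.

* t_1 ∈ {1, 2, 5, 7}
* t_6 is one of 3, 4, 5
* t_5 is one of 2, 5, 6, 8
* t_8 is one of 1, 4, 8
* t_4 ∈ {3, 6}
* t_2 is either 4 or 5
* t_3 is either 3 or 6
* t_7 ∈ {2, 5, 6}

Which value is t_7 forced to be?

2

The 8 variables draw from only 8 values {1, 2, 3, 4, 5, 6, 7, 8}, so each is used; only t_1 can be 7, hence t_1 = 7.
Among the 7 still-open variables, 1 fits only t_8 (and all 7 values in {1, 2, 3, 4, 5, 6, 8} must be used), so t_8 = 1.
The 6 still-open variables draw from only 6 values {2, 3, 4, 5, 6, 8}, so each is used; only t_5 can be 8, hence t_5 = 8.
The 5 still-open variables together cover exactly {2, 3, 4, 5, 6} — 5 values for 5 variables — and 2 appears only in t_7's list, so t_7 = 2.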